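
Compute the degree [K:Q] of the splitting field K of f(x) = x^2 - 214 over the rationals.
[K:Q] = 2

The polynomial x^2 - 214 is irreducible over Q since 214 is not a perfect square. Its splitting field is Q(sqrt(214)), which has degree 2 over Q.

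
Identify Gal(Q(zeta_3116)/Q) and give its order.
|Gal(Q(zeta_3116)/Q)| = phi(3116) = 1440; group ≅ (Z/3116Z)^* ≅ Z/2Z × Z/18Z × Z/40Z

The n-th cyclotomic polynomial Φ_3116(x) is the minimal polynomial of zeta_3116 over Q and has degree phi(3116) = 1440. So Q(zeta_3116) is a degree-1440 Galois extension with Galois group (Z/3116Z)^*. By CRT, (Z/3116Z)^* ≅ (Z/4Z)^* × (Z/19Z)^* × (Z/41Z)^*. Each prime-power unit group is (Z/4Z)^* ≅ Z/2Z; (Z/19Z)^* ≅ Z/18Z; (Z/41Z)^* ≅ Z/40Z. Hence Gal(Q(zeta_3116)/Q) ≅ Z/2Z × Z/18Z × Z/40Z.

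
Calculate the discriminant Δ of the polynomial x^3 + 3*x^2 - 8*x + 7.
Δ = -2479

For x^3 + a x^2 + b x + c the discriminant is Δ = 18 a b c - 4 a^3 c + a^2 b^2 - 4 b^3 - 27 c^2.
Plug a = 3, b = -8, c = 7:
  18*(3)*(-8)*(7) - 4*(3)^3*(7) + (3)^2*(-8)^2 - 4*(-8)^3 - 27*(7)^2
  = -3024 + (-756) + 576 + (2048) + (-1323)
  = -2479.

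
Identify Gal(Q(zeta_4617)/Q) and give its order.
|Gal(Q(zeta_4617)/Q)| = phi(4617) = 2916; group ≅ (Z/4617Z)^* ≅ Z/18Z × Z/162Z

The n-th cyclotomic polynomial Φ_4617(x) is the minimal polynomial of zeta_4617 over Q and has degree phi(4617) = 2916. So Q(zeta_4617) is a degree-2916 Galois extension with Galois group (Z/4617Z)^*. By CRT, (Z/4617Z)^* ≅ (Z/243Z)^* × (Z/19Z)^*. Each prime-power unit group is (Z/243Z)^* ≅ Z/162Z; (Z/19Z)^* ≅ Z/18Z. Hence Gal(Q(zeta_4617)/Q) ≅ Z/18Z × Z/162Z.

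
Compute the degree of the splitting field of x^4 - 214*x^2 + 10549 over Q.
[K:Q] = 4

f factors as (x^2 - 137)(x^2 - 77); the splitting field is K = Q(sqrt(137), sqrt(77)). Since 137, 77, and 10549 are all non-squares in Q, the three subfields Q(sqrt(137)), Q(sqrt(77)), Q(sqrt(10549)) are distinct degree-2 extensions, so [K:Q] = 4 (Klein four Galois group).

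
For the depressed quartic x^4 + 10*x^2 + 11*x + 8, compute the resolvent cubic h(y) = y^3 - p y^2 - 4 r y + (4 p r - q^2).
h(y) = y^3 - 10*y^2 - 32*y + 199

Identify coefficients: p = 10, q = 11, r = 8.
Plug into h(y) = y^3 - p y^2 - 4 r y + (4 p r - q^2):
  h(y) = y^3 - (10) y^2 - 4*(8) y + (4*(10)*(8) - (11)^2)
       = y^3 + (-10) y^2 + (-32) y + (199).
Simplifying: h(y) = y^3 - 10*y^2 - 32*y + 199.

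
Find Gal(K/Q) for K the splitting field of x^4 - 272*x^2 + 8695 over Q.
Gal(K/Q) = V_4 (Klein four-group, Z/2Z × Z/2Z)

f factors as (x^2 - 235)(x^2 - 37), so the splitting field is K = Q(sqrt(235), sqrt(37)). The elements 235, 37, 8695 are all non-squares in Q, so sqrt(235) and sqrt(37) generate independent quadratic extensions. Thus [K:Q] = 4 and Gal(K/Q) is generated by the two order-2 automorphisms sqrt(235) ↦ -sqrt(235) and sqrt(37) ↦ -sqrt(37), giving V_4.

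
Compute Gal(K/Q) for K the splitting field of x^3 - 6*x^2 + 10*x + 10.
Gal(K/Q) = S_3 (symmetric group of order 6)

Compute the discriminant of x^3 + (-6)*x^2 + (10)*x + (10): Δ = -5260. Since Δ is not a rational square, the Galois group is not contained in A_3; it must be the full S_3 (irreducibility of the cubic rules out anything smaller).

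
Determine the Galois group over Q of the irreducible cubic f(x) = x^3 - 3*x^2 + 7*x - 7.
Gal(K/Q) = S_3 (symmetric group of order 6)

Compute the discriminant of x^3 + (-3)*x^2 + (7)*x + (-7): Δ = -364. Since Δ is not a rational square, the Galois group is not contained in A_3; it must be the full S_3 (irreducibility of the cubic rules out anything smaller).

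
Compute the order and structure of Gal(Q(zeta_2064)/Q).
|Gal(Q(zeta_2064)/Q)| = phi(2064) = 672; group ≅ (Z/2064Z)^* ≅ Z/2Z × Z/2Z × Z/4Z × Z/42Z

The n-th cyclotomic polynomial Φ_2064(x) is the minimal polynomial of zeta_2064 over Q and has degree phi(2064) = 672. So Q(zeta_2064) is a degree-672 Galois extension with Galois group (Z/2064Z)^*. By CRT, (Z/2064Z)^* ≅ (Z/16Z)^* × (Z/3Z)^* × (Z/43Z)^*. Each prime-power unit group is (Z/16Z)^* ≅ Z/2Z × Z/4Z; (Z/3Z)^* ≅ Z/2Z; (Z/43Z)^* ≅ Z/42Z. Hence Gal(Q(zeta_2064)/Q) ≅ Z/2Z × Z/2Z × Z/4Z × Z/42Z.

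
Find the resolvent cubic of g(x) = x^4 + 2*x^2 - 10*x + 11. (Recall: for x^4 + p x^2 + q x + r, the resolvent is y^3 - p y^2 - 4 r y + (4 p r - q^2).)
h(y) = y^3 - 2*y^2 - 44*y - 12

Identify coefficients: p = 2, q = -10, r = 11.
Plug into h(y) = y^3 - p y^2 - 4 r y + (4 p r - q^2):
  h(y) = y^3 - (2) y^2 - 4*(11) y + (4*(2)*(11) - (-10)^2)
       = y^3 + (-2) y^2 + (-44) y + (-12).
Simplifying: h(y) = y^3 - 2*y^2 - 44*y - 12.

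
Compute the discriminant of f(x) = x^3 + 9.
Δ = -2187

For a depressed cubic x^3 + p x + q the discriminant is Δ = -4 p^3 - 27 q^2 = -4*(0)^3 - 27*(9)^2 = 0 - 2187 = -2187.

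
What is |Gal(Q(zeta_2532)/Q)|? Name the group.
|Gal(Q(zeta_2532)/Q)| = phi(2532) = 840; group ≅ (Z/2532Z)^* ≅ Z/2Z × Z/2Z × Z/210Z

The n-th cyclotomic polynomial Φ_2532(x) is the minimal polynomial of zeta_2532 over Q and has degree phi(2532) = 840. So Q(zeta_2532) is a degree-840 Galois extension with Galois group (Z/2532Z)^*. By CRT, (Z/2532Z)^* ≅ (Z/4Z)^* × (Z/3Z)^* × (Z/211Z)^*. Each prime-power unit group is (Z/4Z)^* ≅ Z/2Z; (Z/3Z)^* ≅ Z/2Z; (Z/211Z)^* ≅ Z/210Z. Hence Gal(Q(zeta_2532)/Q) ≅ Z/2Z × Z/2Z × Z/210Z.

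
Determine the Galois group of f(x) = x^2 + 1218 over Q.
Gal(K/Q) = Z/2Z (cyclic of order 2)

x^2 + 1218 is irreducible over Q since -1218 is not a rational square. The splitting field Q(sqrt(-1218)) has degree 2 over Q, and its unique nontrivial automorphism is sqrt(-1218) ↦ -sqrt(-1218). Hence Gal(Q(sqrt(-1218))/Q) = Z/2Z.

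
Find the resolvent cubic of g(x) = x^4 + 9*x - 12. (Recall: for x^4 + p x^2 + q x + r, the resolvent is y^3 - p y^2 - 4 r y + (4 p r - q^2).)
h(y) = y^3 + 48*y - 81

Identify coefficients: p = 0, q = 9, r = -12.
Plug into h(y) = y^3 - p y^2 - 4 r y + (4 p r - q^2):
  h(y) = y^3 - (0) y^2 - 4*(-12) y + (4*(0)*(-12) - (9)^2)
       = y^3 + (0) y^2 + (48) y + (-81).
Simplifying: h(y) = y^3 + 48*y - 81.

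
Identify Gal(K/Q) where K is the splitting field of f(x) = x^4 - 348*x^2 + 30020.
Gal(K/Q) = V_4 (Klein four-group, Z/2Z × Z/2Z)

f factors as (x^2 - 158)(x^2 - 190), so the splitting field is K = Q(sqrt(158), sqrt(190)). The elements 158, 190, 30020 are all non-squares in Q, so sqrt(158) and sqrt(190) generate independent quadratic extensions. Thus [K:Q] = 4 and Gal(K/Q) is generated by the two order-2 automorphisms sqrt(158) ↦ -sqrt(158) and sqrt(190) ↦ -sqrt(190), giving V_4.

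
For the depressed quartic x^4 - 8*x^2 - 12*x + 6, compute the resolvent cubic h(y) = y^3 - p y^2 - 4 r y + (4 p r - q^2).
h(y) = y^3 + 8*y^2 - 24*y - 336

Identify coefficients: p = -8, q = -12, r = 6.
Plug into h(y) = y^3 - p y^2 - 4 r y + (4 p r - q^2):
  h(y) = y^3 - (-8) y^2 - 4*(6) y + (4*(-8)*(6) - (-12)^2)
       = y^3 + (8) y^2 + (-24) y + (-336).
Simplifying: h(y) = y^3 + 8*y^2 - 24*y - 336.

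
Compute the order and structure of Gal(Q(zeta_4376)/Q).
|Gal(Q(zeta_4376)/Q)| = phi(4376) = 2184; group ≅ (Z/4376Z)^* ≅ Z/2Z × Z/2Z × Z/546Z

The n-th cyclotomic polynomial Φ_4376(x) is the minimal polynomial of zeta_4376 over Q and has degree phi(4376) = 2184. So Q(zeta_4376) is a degree-2184 Galois extension with Galois group (Z/4376Z)^*. By CRT, (Z/4376Z)^* ≅ (Z/8Z)^* × (Z/547Z)^*. Each prime-power unit group is (Z/8Z)^* ≅ Z/2Z × Z/2Z; (Z/547Z)^* ≅ Z/546Z. Hence Gal(Q(zeta_4376)/Q) ≅ Z/2Z × Z/2Z × Z/546Z.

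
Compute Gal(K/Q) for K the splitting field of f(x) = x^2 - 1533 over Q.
Gal(K/Q) = Z/2Z (cyclic of order 2)

x^2 - 1533 is irreducible over Q since 1533 is not a rational square. The splitting field Q(sqrt(1533)) has degree 2 over Q, and its unique nontrivial automorphism is sqrt(1533) ↦ -sqrt(1533). Hence Gal(Q(sqrt(1533))/Q) = Z/2Z.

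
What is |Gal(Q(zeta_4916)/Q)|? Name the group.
|Gal(Q(zeta_4916)/Q)| = phi(4916) = 2456; group ≅ (Z/4916Z)^* ≅ Z/2Z × Z/1228Z

The n-th cyclotomic polynomial Φ_4916(x) is the minimal polynomial of zeta_4916 over Q and has degree phi(4916) = 2456. So Q(zeta_4916) is a degree-2456 Galois extension with Galois group (Z/4916Z)^*. By CRT, (Z/4916Z)^* ≅ (Z/4Z)^* × (Z/1229Z)^*. Each prime-power unit group is (Z/4Z)^* ≅ Z/2Z; (Z/1229Z)^* ≅ Z/1228Z. Hence Gal(Q(zeta_4916)/Q) ≅ Z/2Z × Z/1228Z.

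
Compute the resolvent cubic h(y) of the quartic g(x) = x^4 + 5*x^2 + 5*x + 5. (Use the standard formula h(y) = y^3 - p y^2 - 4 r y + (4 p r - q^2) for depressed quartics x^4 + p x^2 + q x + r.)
h(y) = y^3 - 5*y^2 - 20*y + 75

Identify coefficients: p = 5, q = 5, r = 5.
Plug into h(y) = y^3 - p y^2 - 4 r y + (4 p r - q^2):
  h(y) = y^3 - (5) y^2 - 4*(5) y + (4*(5)*(5) - (5)^2)
       = y^3 + (-5) y^2 + (-20) y + (75).
Simplifying: h(y) = y^3 - 5*y^2 - 20*y + 75.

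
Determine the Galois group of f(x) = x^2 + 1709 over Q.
Gal(K/Q) = Z/2Z (cyclic of order 2)

x^2 + 1709 is irreducible over Q since -1709 is not a rational square. The splitting field Q(sqrt(-1709)) has degree 2 over Q, and its unique nontrivial automorphism is sqrt(-1709) ↦ -sqrt(-1709). Hence Gal(Q(sqrt(-1709))/Q) = Z/2Z.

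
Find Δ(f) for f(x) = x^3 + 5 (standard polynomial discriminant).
Δ = -675

For a depressed cubic x^3 + p x + q the discriminant is Δ = -4 p^3 - 27 q^2 = -4*(0)^3 - 27*(5)^2 = 0 - 675 = -675.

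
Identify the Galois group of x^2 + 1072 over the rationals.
Gal(K/Q) = Z/2Z (cyclic of order 2)

x^2 + 1072 is irreducible over Q since -1072 is not a rational square. The splitting field Q(sqrt(-1072)) has degree 2 over Q, and its unique nontrivial automorphism is sqrt(-1072) ↦ -sqrt(-1072). Hence Gal(Q(sqrt(-1072))/Q) = Z/2Z.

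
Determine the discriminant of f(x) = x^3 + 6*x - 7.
Δ = -2187

For a depressed cubic x^3 + p x + q the discriminant is Δ = -4 p^3 - 27 q^2 = -4*(6)^3 - 27*(-7)^2 = -864 - 1323 = -2187.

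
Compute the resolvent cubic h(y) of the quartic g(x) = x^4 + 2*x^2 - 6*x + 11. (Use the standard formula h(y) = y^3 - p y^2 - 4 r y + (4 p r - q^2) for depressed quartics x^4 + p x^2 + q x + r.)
h(y) = y^3 - 2*y^2 - 44*y + 52

Identify coefficients: p = 2, q = -6, r = 11.
Plug into h(y) = y^3 - p y^2 - 4 r y + (4 p r - q^2):
  h(y) = y^3 - (2) y^2 - 4*(11) y + (4*(2)*(11) - (-6)^2)
       = y^3 + (-2) y^2 + (-44) y + (52).
Simplifying: h(y) = y^3 - 2*y^2 - 44*y + 52.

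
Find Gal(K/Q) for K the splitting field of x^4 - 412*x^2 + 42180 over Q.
Gal(K/Q) = V_4 (Klein four-group, Z/2Z × Z/2Z)

f factors as (x^2 - 190)(x^2 - 222), so the splitting field is K = Q(sqrt(190), sqrt(222)). The elements 190, 222, 42180 are all non-squares in Q, so sqrt(190) and sqrt(222) generate independent quadratic extensions. Thus [K:Q] = 4 and Gal(K/Q) is generated by the two order-2 automorphisms sqrt(190) ↦ -sqrt(190) and sqrt(222) ↦ -sqrt(222), giving V_4.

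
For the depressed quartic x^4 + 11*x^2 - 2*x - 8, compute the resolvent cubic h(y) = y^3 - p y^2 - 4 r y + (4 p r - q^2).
h(y) = y^3 - 11*y^2 + 32*y - 356

Identify coefficients: p = 11, q = -2, r = -8.
Plug into h(y) = y^3 - p y^2 - 4 r y + (4 p r - q^2):
  h(y) = y^3 - (11) y^2 - 4*(-8) y + (4*(11)*(-8) - (-2)^2)
       = y^3 + (-11) y^2 + (32) y + (-356).
Simplifying: h(y) = y^3 - 11*y^2 + 32*y - 356.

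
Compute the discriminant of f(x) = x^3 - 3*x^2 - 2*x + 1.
Δ = 257

For x^3 + a x^2 + b x + c the discriminant is Δ = 18 a b c - 4 a^3 c + a^2 b^2 - 4 b^3 - 27 c^2.
Plug a = -3, b = -2, c = 1:
  18*(-3)*(-2)*(1) - 4*(-3)^3*(1) + (-3)^2*(-2)^2 - 4*(-2)^3 - 27*(1)^2
  = 108 + (108) + 36 + (32) + (-27)
  = 257.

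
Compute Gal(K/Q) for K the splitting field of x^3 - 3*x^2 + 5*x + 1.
Gal(K/Q) = S_3 (symmetric group of order 6)

Compute the discriminant of x^3 + (-3)*x^2 + (5)*x + (1): Δ = -464. Since Δ is not a rational square, the Galois group is not contained in A_3; it must be the full S_3 (irreducibility of the cubic rules out anything smaller).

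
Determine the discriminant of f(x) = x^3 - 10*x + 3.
Δ = 3757

For a depressed cubic x^3 + p x + q the discriminant is Δ = -4 p^3 - 27 q^2 = -4*(-10)^3 - 27*(3)^2 = 4000 - 243 = 3757.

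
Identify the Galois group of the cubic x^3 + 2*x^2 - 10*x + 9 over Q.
Gal(K/Q) = S_3 (symmetric group of order 6)

Compute the discriminant of x^3 + (2)*x^2 + (-10)*x + (9): Δ = -1315. Since Δ is not a rational square, the Galois group is not contained in A_3; it must be the full S_3 (irreducibility of the cubic rules out anything smaller).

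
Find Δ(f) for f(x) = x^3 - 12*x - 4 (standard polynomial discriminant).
Δ = 6480

For a depressed cubic x^3 + p x + q the discriminant is Δ = -4 p^3 - 27 q^2 = -4*(-12)^3 - 27*(-4)^2 = 6912 - 432 = 6480.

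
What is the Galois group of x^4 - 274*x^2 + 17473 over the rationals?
Gal(K/Q) = V_4 (Klein four-group, Z/2Z × Z/2Z)

f factors as (x^2 - 173)(x^2 - 101), so the splitting field is K = Q(sqrt(173), sqrt(101)). The elements 173, 101, 17473 are all non-squares in Q, so sqrt(173) and sqrt(101) generate independent quadratic extensions. Thus [K:Q] = 4 and Gal(K/Q) is generated by the two order-2 automorphisms sqrt(173) ↦ -sqrt(173) and sqrt(101) ↦ -sqrt(101), giving V_4.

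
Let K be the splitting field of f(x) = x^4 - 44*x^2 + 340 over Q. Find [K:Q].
[K:Q] = 4

f factors as (x^2 - 10)(x^2 - 34); the splitting field is K = Q(sqrt(10), sqrt(34)). Since 10, 34, and 340 are all non-squares in Q, the three subfields Q(sqrt(10)), Q(sqrt(34)), Q(sqrt(340)) are distinct degree-2 extensions, so [K:Q] = 4 (Klein four Galois group).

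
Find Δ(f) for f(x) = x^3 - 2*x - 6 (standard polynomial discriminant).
Δ = -940

For a depressed cubic x^3 + p x + q the discriminant is Δ = -4 p^3 - 27 q^2 = -4*(-2)^3 - 27*(-6)^2 = 32 - 972 = -940.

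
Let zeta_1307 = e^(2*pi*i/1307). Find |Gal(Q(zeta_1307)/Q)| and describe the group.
|Gal(Q(zeta_1307)/Q)| = phi(1307) = 1306; group ≅ (Z/1307Z)^* ≅ Z/1306Z

The n-th cyclotomic polynomial Φ_1307(x) is the minimal polynomial of zeta_1307 over Q and has degree phi(1307) = 1306. So Q(zeta_1307) is a degree-1306 Galois extension with Galois group (Z/1307Z)^*. (Z/1307Z)^* is cyclic since 1307 is an odd prime power (or 4). Hence Gal(Q(zeta_1307)/Q) ≅ Z/1306Z.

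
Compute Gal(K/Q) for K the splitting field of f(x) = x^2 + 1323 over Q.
Gal(K/Q) = Z/2Z (cyclic of order 2)

x^2 + 1323 is irreducible over Q since -1323 is not a rational square. The splitting field Q(sqrt(-1323)) has degree 2 over Q, and its unique nontrivial automorphism is sqrt(-1323) ↦ -sqrt(-1323). Hence Gal(Q(sqrt(-1323))/Q) = Z/2Z.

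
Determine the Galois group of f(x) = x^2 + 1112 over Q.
Gal(K/Q) = Z/2Z (cyclic of order 2)

x^2 + 1112 is irreducible over Q since -1112 is not a rational square. The splitting field Q(sqrt(-1112)) has degree 2 over Q, and its unique nontrivial automorphism is sqrt(-1112) ↦ -sqrt(-1112). Hence Gal(Q(sqrt(-1112))/Q) = Z/2Z.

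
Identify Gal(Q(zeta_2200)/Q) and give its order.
|Gal(Q(zeta_2200)/Q)| = phi(2200) = 800; group ≅ (Z/2200Z)^* ≅ Z/2Z × Z/2Z × Z/10Z × Z/20Z

The n-th cyclotomic polynomial Φ_2200(x) is the minimal polynomial of zeta_2200 over Q and has degree phi(2200) = 800. So Q(zeta_2200) is a degree-800 Galois extension with Galois group (Z/2200Z)^*. By CRT, (Z/2200Z)^* ≅ (Z/8Z)^* × (Z/25Z)^* × (Z/11Z)^*. Each prime-power unit group is (Z/8Z)^* ≅ Z/2Z × Z/2Z; (Z/25Z)^* ≅ Z/20Z; (Z/11Z)^* ≅ Z/10Z. Hence Gal(Q(zeta_2200)/Q) ≅ Z/2Z × Z/2Z × Z/10Z × Z/20Z.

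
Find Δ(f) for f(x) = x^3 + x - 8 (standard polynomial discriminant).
Δ = -1732

For a depressed cubic x^3 + p x + q the discriminant is Δ = -4 p^3 - 27 q^2 = -4*(1)^3 - 27*(-8)^2 = -4 - 1728 = -1732.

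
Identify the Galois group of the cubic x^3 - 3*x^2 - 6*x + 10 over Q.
Gal(K/Q) = S_3 (symmetric group of order 6)

Compute the discriminant of x^3 + (-3)*x^2 + (-6)*x + (10): Δ = 2808. Since Δ is not a rational square, the Galois group is not contained in A_3; it must be the full S_3 (irreducibility of the cubic rules out anything smaller).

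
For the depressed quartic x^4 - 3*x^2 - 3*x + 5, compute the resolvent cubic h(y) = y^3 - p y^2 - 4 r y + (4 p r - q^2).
h(y) = y^3 + 3*y^2 - 20*y - 69

Identify coefficients: p = -3, q = -3, r = 5.
Plug into h(y) = y^3 - p y^2 - 4 r y + (4 p r - q^2):
  h(y) = y^3 - (-3) y^2 - 4*(5) y + (4*(-3)*(5) - (-3)^2)
       = y^3 + (3) y^2 + (-20) y + (-69).
Simplifying: h(y) = y^3 + 3*y^2 - 20*y - 69.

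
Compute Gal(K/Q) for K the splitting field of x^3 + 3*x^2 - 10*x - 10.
Gal(K/Q) = S_3 (symmetric group of order 6)

Compute the discriminant of x^3 + (3)*x^2 + (-10)*x + (-10): Δ = 8680. Since Δ is not a rational square, the Galois group is not contained in A_3; it must be the full S_3 (irreducibility of the cubic rules out anything smaller).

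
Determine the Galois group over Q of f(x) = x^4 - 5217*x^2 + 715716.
Gal(K/Q) = Z/2Z (cyclic of order 2)

f factors as (x^2 - 5076)(x^2 - 141), so the splitting field is K = Q(sqrt(5076), sqrt(141)). The squarefree part of 5076 is 141 and the squarefree part of 141 is also 141, so sqrt(5076) and sqrt(141) are both rational multiples of sqrt(141). Hence Q(sqrt(5076)) = Q(sqrt(141)) = Q(sqrt(141)), and the splitting field collapses to a single degree-2 extension with Galois group Z/2Z.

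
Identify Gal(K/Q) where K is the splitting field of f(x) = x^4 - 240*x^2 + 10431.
Gal(K/Q) = V_4 (Klein four-group, Z/2Z × Z/2Z)

f factors as (x^2 - 183)(x^2 - 57), so the splitting field is K = Q(sqrt(183), sqrt(57)). The elements 183, 57, 10431 are all non-squares in Q, so sqrt(183) and sqrt(57) generate independent quadratic extensions. Thus [K:Q] = 4 and Gal(K/Q) is generated by the two order-2 automorphisms sqrt(183) ↦ -sqrt(183) and sqrt(57) ↦ -sqrt(57), giving V_4.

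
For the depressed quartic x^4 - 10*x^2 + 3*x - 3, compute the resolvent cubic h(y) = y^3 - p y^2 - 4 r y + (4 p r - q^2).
h(y) = y^3 + 10*y^2 + 12*y + 111

Identify coefficients: p = -10, q = 3, r = -3.
Plug into h(y) = y^3 - p y^2 - 4 r y + (4 p r - q^2):
  h(y) = y^3 - (-10) y^2 - 4*(-3) y + (4*(-10)*(-3) - (3)^2)
       = y^3 + (10) y^2 + (12) y + (111).
Simplifying: h(y) = y^3 + 10*y^2 + 12*y + 111.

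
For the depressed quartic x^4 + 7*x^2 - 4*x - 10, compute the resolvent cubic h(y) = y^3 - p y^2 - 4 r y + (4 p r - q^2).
h(y) = y^3 - 7*y^2 + 40*y - 296

Identify coefficients: p = 7, q = -4, r = -10.
Plug into h(y) = y^3 - p y^2 - 4 r y + (4 p r - q^2):
  h(y) = y^3 - (7) y^2 - 4*(-10) y + (4*(7)*(-10) - (-4)^2)
       = y^3 + (-7) y^2 + (40) y + (-296).
Simplifying: h(y) = y^3 - 7*y^2 + 40*y - 296.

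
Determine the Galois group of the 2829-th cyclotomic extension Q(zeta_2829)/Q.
|Gal(Q(zeta_2829)/Q)| = phi(2829) = 1760; group ≅ (Z/2829Z)^* ≅ Z/2Z × Z/22Z × Z/40Z

The n-th cyclotomic polynomial Φ_2829(x) is the minimal polynomial of zeta_2829 over Q and has degree phi(2829) = 1760. So Q(zeta_2829) is a degree-1760 Galois extension with Galois group (Z/2829Z)^*. By CRT, (Z/2829Z)^* ≅ (Z/3Z)^* × (Z/23Z)^* × (Z/41Z)^*. Each prime-power unit group is (Z/3Z)^* ≅ Z/2Z; (Z/23Z)^* ≅ Z/22Z; (Z/41Z)^* ≅ Z/40Z. Hence Gal(Q(zeta_2829)/Q) ≅ Z/2Z × Z/22Z × Z/40Z.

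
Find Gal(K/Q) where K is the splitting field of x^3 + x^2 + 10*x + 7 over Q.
Gal(K/Q) = S_3 (symmetric group of order 6)

Compute the discriminant of x^3 + (1)*x^2 + (10)*x + (7): Δ = -3991. Since Δ is not a rational square, the Galois group is not contained in A_3; it must be the full S_3 (irreducibility of the cubic rules out anything smaller).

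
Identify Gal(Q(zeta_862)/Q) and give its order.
|Gal(Q(zeta_862)/Q)| = phi(862) = 430; group ≅ (Z/862Z)^* ≅ Z/430Z

The n-th cyclotomic polynomial Φ_862(x) is the minimal polynomial of zeta_862 over Q and has degree phi(862) = 430. So Q(zeta_862) is a degree-430 Galois extension with Galois group (Z/862Z)^*. By CRT, (Z/862Z)^* ≅ (Z/2Z)^* × (Z/431Z)^*. Each prime-power unit group is (Z/2Z)^* ≅ trivial group (order 1); (Z/431Z)^* ≅ Z/430Z. Hence Gal(Q(zeta_862)/Q) ≅ Z/430Z.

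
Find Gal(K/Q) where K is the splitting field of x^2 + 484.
Gal(K/Q) = Z/2Z (cyclic of order 2)

x^2 + 484 is irreducible over Q since -484 is not a rational square. The splitting field Q(sqrt(-484)) has degree 2 over Q, and its unique nontrivial automorphism is sqrt(-484) ↦ -sqrt(-484). Hence Gal(Q(sqrt(-484))/Q) = Z/2Z.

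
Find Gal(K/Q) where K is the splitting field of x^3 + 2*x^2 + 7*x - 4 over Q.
Gal(K/Q) = S_3 (symmetric group of order 6)

Compute the discriminant of x^3 + (2)*x^2 + (7)*x + (-4): Δ = -2488. Since Δ is not a rational square, the Galois group is not contained in A_3; it must be the full S_3 (irreducibility of the cubic rules out anything smaller).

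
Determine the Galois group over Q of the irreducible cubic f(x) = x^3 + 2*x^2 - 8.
Gal(K/Q) = S_3 (symmetric group of order 6)

Compute the discriminant of x^3 + (2)*x^2 + (0)*x + (-8): Δ = -1472. Since Δ is not a rational square, the Galois group is not contained in A_3; it must be the full S_3 (irreducibility of the cubic rules out anything smaller).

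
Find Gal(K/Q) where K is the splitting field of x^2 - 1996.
Gal(K/Q) = Z/2Z (cyclic of order 2)

x^2 - 1996 is irreducible over Q since 1996 is not a rational square. The splitting field Q(sqrt(1996)) has degree 2 over Q, and its unique nontrivial automorphism is sqrt(1996) ↦ -sqrt(1996). Hence Gal(Q(sqrt(1996))/Q) = Z/2Z.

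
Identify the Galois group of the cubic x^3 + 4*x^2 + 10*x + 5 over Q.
Gal(K/Q) = S_3 (symmetric group of order 6)

Compute the discriminant of x^3 + (4)*x^2 + (10)*x + (5): Δ = -755. Since Δ is not a rational square, the Galois group is not contained in A_3; it must be the full S_3 (irreducibility of the cubic rules out anything smaller).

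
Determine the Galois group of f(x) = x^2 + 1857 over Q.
Gal(K/Q) = Z/2Z (cyclic of order 2)

x^2 + 1857 is irreducible over Q since -1857 is not a rational square. The splitting field Q(sqrt(-1857)) has degree 2 over Q, and its unique nontrivial automorphism is sqrt(-1857) ↦ -sqrt(-1857). Hence Gal(Q(sqrt(-1857))/Q) = Z/2Z.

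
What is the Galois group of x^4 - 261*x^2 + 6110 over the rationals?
Gal(K/Q) = V_4 (Klein four-group, Z/2Z × Z/2Z)

f factors as (x^2 - 235)(x^2 - 26), so the splitting field is K = Q(sqrt(235), sqrt(26)). The elements 235, 26, 6110 are all non-squares in Q, so sqrt(235) and sqrt(26) generate independent quadratic extensions. Thus [K:Q] = 4 and Gal(K/Q) is generated by the two order-2 automorphisms sqrt(235) ↦ -sqrt(235) and sqrt(26) ↦ -sqrt(26), giving V_4.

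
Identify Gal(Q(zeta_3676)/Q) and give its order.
|Gal(Q(zeta_3676)/Q)| = phi(3676) = 1836; group ≅ (Z/3676Z)^* ≅ Z/2Z × Z/918Z

The n-th cyclotomic polynomial Φ_3676(x) is the minimal polynomial of zeta_3676 over Q and has degree phi(3676) = 1836. So Q(zeta_3676) is a degree-1836 Galois extension with Galois group (Z/3676Z)^*. By CRT, (Z/3676Z)^* ≅ (Z/4Z)^* × (Z/919Z)^*. Each prime-power unit group is (Z/4Z)^* ≅ Z/2Z; (Z/919Z)^* ≅ Z/918Z. Hence Gal(Q(zeta_3676)/Q) ≅ Z/2Z × Z/918Z.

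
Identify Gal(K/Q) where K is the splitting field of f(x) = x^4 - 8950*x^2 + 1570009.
Gal(K/Q) = Z/2Z (cyclic of order 2)

f factors as (x^2 - 179)(x^2 - 8771), so the splitting field is K = Q(sqrt(179), sqrt(8771)). The squarefree part of 179 is 179 and the squarefree part of 8771 is also 179, so sqrt(179) and sqrt(8771) are both rational multiples of sqrt(179). Hence Q(sqrt(179)) = Q(sqrt(8771)) = Q(sqrt(179)), and the splitting field collapses to a single degree-2 extension with Galois group Z/2Z.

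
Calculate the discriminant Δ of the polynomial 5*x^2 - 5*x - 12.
Δ = 265

For a quadratic a x^2 + b x + c the discriminant is Δ = b^2 - 4ac = (-5)^2 - 4*(5)*(-12) = 25 - (-240) = 265.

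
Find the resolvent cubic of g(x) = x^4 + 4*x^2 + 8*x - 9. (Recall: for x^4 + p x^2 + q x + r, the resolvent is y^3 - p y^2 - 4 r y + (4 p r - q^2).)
h(y) = y^3 - 4*y^2 + 36*y - 208

Identify coefficients: p = 4, q = 8, r = -9.
Plug into h(y) = y^3 - p y^2 - 4 r y + (4 p r - q^2):
  h(y) = y^3 - (4) y^2 - 4*(-9) y + (4*(4)*(-9) - (8)^2)
       = y^3 + (-4) y^2 + (36) y + (-208).
Simplifying: h(y) = y^3 - 4*y^2 + 36*y - 208.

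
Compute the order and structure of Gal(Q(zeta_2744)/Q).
|Gal(Q(zeta_2744)/Q)| = phi(2744) = 1176; group ≅ (Z/2744Z)^* ≅ Z/2Z × Z/2Z × Z/294Z

The n-th cyclotomic polynomial Φ_2744(x) is the minimal polynomial of zeta_2744 over Q and has degree phi(2744) = 1176. So Q(zeta_2744) is a degree-1176 Galois extension with Galois group (Z/2744Z)^*. By CRT, (Z/2744Z)^* ≅ (Z/8Z)^* × (Z/343Z)^*. Each prime-power unit group is (Z/8Z)^* ≅ Z/2Z × Z/2Z; (Z/343Z)^* ≅ Z/294Z. Hence Gal(Q(zeta_2744)/Q) ≅ Z/2Z × Z/2Z × Z/294Z.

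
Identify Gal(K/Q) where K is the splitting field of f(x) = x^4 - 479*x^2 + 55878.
Gal(K/Q) = V_4 (Klein four-group, Z/2Z × Z/2Z)

f factors as (x^2 - 278)(x^2 - 201), so the splitting field is K = Q(sqrt(278), sqrt(201)). The elements 278, 201, 55878 are all non-squares in Q, so sqrt(278) and sqrt(201) generate independent quadratic extensions. Thus [K:Q] = 4 and Gal(K/Q) is generated by the two order-2 automorphisms sqrt(278) ↦ -sqrt(278) and sqrt(201) ↦ -sqrt(201), giving V_4.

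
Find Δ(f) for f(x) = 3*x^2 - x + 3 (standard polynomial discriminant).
Δ = -35

For a quadratic a x^2 + b x + c the discriminant is Δ = b^2 - 4ac = (-1)^2 - 4*(3)*(3) = 1 - (36) = -35.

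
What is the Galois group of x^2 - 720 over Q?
Gal(K/Q) = Z/2Z (cyclic of order 2)

x^2 - 720 is irreducible over Q since 720 is not a rational square. The splitting field Q(sqrt(720)) has degree 2 over Q, and its unique nontrivial automorphism is sqrt(720) ↦ -sqrt(720). Hence Gal(Q(sqrt(720))/Q) = Z/2Z.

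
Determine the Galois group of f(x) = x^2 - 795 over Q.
Gal(K/Q) = Z/2Z (cyclic of order 2)

x^2 - 795 is irreducible over Q since 795 is not a rational square. The splitting field Q(sqrt(795)) has degree 2 over Q, and its unique nontrivial automorphism is sqrt(795) ↦ -sqrt(795). Hence Gal(Q(sqrt(795))/Q) = Z/2Z.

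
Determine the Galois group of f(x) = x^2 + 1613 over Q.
Gal(K/Q) = Z/2Z (cyclic of order 2)

x^2 + 1613 is irreducible over Q since -1613 is not a rational square. The splitting field Q(sqrt(-1613)) has degree 2 over Q, and its unique nontrivial automorphism is sqrt(-1613) ↦ -sqrt(-1613). Hence Gal(Q(sqrt(-1613))/Q) = Z/2Z.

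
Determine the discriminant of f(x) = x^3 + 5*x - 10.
Δ = -3200

For a depressed cubic x^3 + p x + q the discriminant is Δ = -4 p^3 - 27 q^2 = -4*(5)^3 - 27*(-10)^2 = -500 - 2700 = -3200.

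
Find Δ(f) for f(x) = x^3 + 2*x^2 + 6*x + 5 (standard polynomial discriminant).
Δ = -475

For x^3 + a x^2 + b x + c the discriminant is Δ = 18 a b c - 4 a^3 c + a^2 b^2 - 4 b^3 - 27 c^2.
Plug a = 2, b = 6, c = 5:
  18*(2)*(6)*(5) - 4*(2)^3*(5) + (2)^2*(6)^2 - 4*(6)^3 - 27*(5)^2
  = 1080 + (-160) + 144 + (-864) + (-675)
  = -475.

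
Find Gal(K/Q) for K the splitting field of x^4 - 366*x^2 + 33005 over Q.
Gal(K/Q) = V_4 (Klein four-group, Z/2Z × Z/2Z)

f factors as (x^2 - 205)(x^2 - 161), so the splitting field is K = Q(sqrt(205), sqrt(161)). The elements 205, 161, 33005 are all non-squares in Q, so sqrt(205) and sqrt(161) generate independent quadratic extensions. Thus [K:Q] = 4 and Gal(K/Q) is generated by the two order-2 automorphisms sqrt(205) ↦ -sqrt(205) and sqrt(161) ↦ -sqrt(161), giving V_4.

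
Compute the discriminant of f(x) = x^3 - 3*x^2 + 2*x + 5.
Δ = -671

For x^3 + a x^2 + b x + c the discriminant is Δ = 18 a b c - 4 a^3 c + a^2 b^2 - 4 b^3 - 27 c^2.
Plug a = -3, b = 2, c = 5:
  18*(-3)*(2)*(5) - 4*(-3)^3*(5) + (-3)^2*(2)^2 - 4*(2)^3 - 27*(5)^2
  = -540 + (540) + 36 + (-32) + (-675)
  = -671.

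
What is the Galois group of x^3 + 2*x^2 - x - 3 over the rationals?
Gal(K/Q) = S_3 (symmetric group of order 6)

Compute the discriminant of x^3 + (2)*x^2 + (-1)*x + (-3): Δ = -31. Since Δ is not a rational square, the Galois group is not contained in A_3; it must be the full S_3 (irreducibility of the cubic rules out anything smaller).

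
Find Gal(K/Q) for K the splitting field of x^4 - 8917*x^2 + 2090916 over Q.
Gal(K/Q) = Z/2Z (cyclic of order 2)

f factors as (x^2 - 241)(x^2 - 8676), so the splitting field is K = Q(sqrt(241), sqrt(8676)). The squarefree part of 241 is 241 and the squarefree part of 8676 is also 241, so sqrt(241) and sqrt(8676) are both rational multiples of sqrt(241). Hence Q(sqrt(241)) = Q(sqrt(8676)) = Q(sqrt(241)), and the splitting field collapses to a single degree-2 extension with Galois group Z/2Z.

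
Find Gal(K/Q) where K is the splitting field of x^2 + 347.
Gal(K/Q) = Z/2Z (cyclic of order 2)

x^2 + 347 is irreducible over Q since -347 is not a rational square. The splitting field Q(sqrt(-347)) has degree 2 over Q, and its unique nontrivial automorphism is sqrt(-347) ↦ -sqrt(-347). Hence Gal(Q(sqrt(-347))/Q) = Z/2Z.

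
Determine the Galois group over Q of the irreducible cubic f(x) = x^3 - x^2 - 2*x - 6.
Gal(K/Q) = S_3 (symmetric group of order 6)

Compute the discriminant of x^3 + (-1)*x^2 + (-2)*x + (-6): Δ = -1176. Since Δ is not a rational square, the Galois group is not contained in A_3; it must be the full S_3 (irreducibility of the cubic rules out anything smaller).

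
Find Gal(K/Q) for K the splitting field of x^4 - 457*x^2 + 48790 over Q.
Gal(K/Q) = V_4 (Klein four-group, Z/2Z × Z/2Z)

f factors as (x^2 - 287)(x^2 - 170), so the splitting field is K = Q(sqrt(287), sqrt(170)). The elements 287, 170, 48790 are all non-squares in Q, so sqrt(287) and sqrt(170) generate independent quadratic extensions. Thus [K:Q] = 4 and Gal(K/Q) is generated by the two order-2 automorphisms sqrt(287) ↦ -sqrt(287) and sqrt(170) ↦ -sqrt(170), giving V_4.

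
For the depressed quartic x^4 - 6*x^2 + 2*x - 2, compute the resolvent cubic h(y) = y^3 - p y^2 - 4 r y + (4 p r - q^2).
h(y) = y^3 + 6*y^2 + 8*y + 44

Identify coefficients: p = -6, q = 2, r = -2.
Plug into h(y) = y^3 - p y^2 - 4 r y + (4 p r - q^2):
  h(y) = y^3 - (-6) y^2 - 4*(-2) y + (4*(-6)*(-2) - (2)^2)
       = y^3 + (6) y^2 + (8) y + (44).
Simplifying: h(y) = y^3 + 6*y^2 + 8*y + 44.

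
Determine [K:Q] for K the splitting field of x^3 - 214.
[K:Q] = 6

x^3 - 214 has one real root r = 214^(1/3) and two complex roots r*zeta_3, r*zeta_3^2 where zeta_3 = e^(2*pi*i/3). The splitting field is Q(r, zeta_3). [Q(r):Q] = 3 and [Q(zeta_3):Q] = 2 with gcd = 1, so [Q(r, zeta_3):Q] = 3 * 2 = 6.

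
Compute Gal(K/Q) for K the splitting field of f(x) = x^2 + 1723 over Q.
Gal(K/Q) = Z/2Z (cyclic of order 2)

x^2 + 1723 is irreducible over Q since -1723 is not a rational square. The splitting field Q(sqrt(-1723)) has degree 2 over Q, and its unique nontrivial automorphism is sqrt(-1723) ↦ -sqrt(-1723). Hence Gal(Q(sqrt(-1723))/Q) = Z/2Z.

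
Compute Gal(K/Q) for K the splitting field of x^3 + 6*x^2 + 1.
Gal(K/Q) = S_3 (symmetric group of order 6)

Compute the discriminant of x^3 + (6)*x^2 + (0)*x + (1): Δ = -891. Since Δ is not a rational square, the Galois group is not contained in A_3; it must be the full S_3 (irreducibility of the cubic rules out anything smaller).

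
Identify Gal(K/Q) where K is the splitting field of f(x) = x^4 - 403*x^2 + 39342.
Gal(K/Q) = V_4 (Klein four-group, Z/2Z × Z/2Z)

f factors as (x^2 - 237)(x^2 - 166), so the splitting field is K = Q(sqrt(237), sqrt(166)). The elements 237, 166, 39342 are all non-squares in Q, so sqrt(237) and sqrt(166) generate independent quadratic extensions. Thus [K:Q] = 4 and Gal(K/Q) is generated by the two order-2 automorphisms sqrt(237) ↦ -sqrt(237) and sqrt(166) ↦ -sqrt(166), giving V_4.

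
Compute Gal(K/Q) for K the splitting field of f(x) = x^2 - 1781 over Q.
Gal(K/Q) = Z/2Z (cyclic of order 2)

x^2 - 1781 is irreducible over Q since 1781 is not a rational square. The splitting field Q(sqrt(1781)) has degree 2 over Q, and its unique nontrivial automorphism is sqrt(1781) ↦ -sqrt(1781). Hence Gal(Q(sqrt(1781))/Q) = Z/2Z.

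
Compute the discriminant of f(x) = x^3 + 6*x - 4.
Δ = -1296

For a depressed cubic x^3 + p x + q the discriminant is Δ = -4 p^3 - 27 q^2 = -4*(6)^3 - 27*(-4)^2 = -864 - 432 = -1296.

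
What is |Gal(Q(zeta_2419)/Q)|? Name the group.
|Gal(Q(zeta_2419)/Q)| = phi(2419) = 2320; group ≅ (Z/2419Z)^* ≅ Z/40Z × Z/58Z

The n-th cyclotomic polynomial Φ_2419(x) is the minimal polynomial of zeta_2419 over Q and has degree phi(2419) = 2320. So Q(zeta_2419) is a degree-2320 Galois extension with Galois group (Z/2419Z)^*. By CRT, (Z/2419Z)^* ≅ (Z/41Z)^* × (Z/59Z)^*. Each prime-power unit group is (Z/41Z)^* ≅ Z/40Z; (Z/59Z)^* ≅ Z/58Z. Hence Gal(Q(zeta_2419)/Q) ≅ Z/40Z × Z/58Z.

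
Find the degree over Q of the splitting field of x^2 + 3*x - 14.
[K:Q] = 2

The discriminant of x^2 + (3)*x + (-14) is b^2 - 4c = 9 - (-56) = 65. Since 65 is not a perfect square in Q, the polynomial is irreducible over Q. Its two roots generate a degree-2 extension, so [K:Q] = 2.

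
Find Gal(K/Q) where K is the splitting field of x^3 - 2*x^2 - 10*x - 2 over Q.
Gal(K/Q) = S_3 (symmetric group of order 6)

Compute the discriminant of x^3 + (-2)*x^2 + (-10)*x + (-2): Δ = 3508. Since Δ is not a rational square, the Galois group is not contained in A_3; it must be the full S_3 (irreducibility of the cubic rules out anything smaller).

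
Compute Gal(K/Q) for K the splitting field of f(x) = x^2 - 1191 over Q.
Gal(K/Q) = Z/2Z (cyclic of order 2)

x^2 - 1191 is irreducible over Q since 1191 is not a rational square. The splitting field Q(sqrt(1191)) has degree 2 over Q, and its unique nontrivial automorphism is sqrt(1191) ↦ -sqrt(1191). Hence Gal(Q(sqrt(1191))/Q) = Z/2Z.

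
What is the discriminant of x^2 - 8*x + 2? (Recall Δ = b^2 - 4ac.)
Δ = 56

For a quadratic a x^2 + b x + c the discriminant is Δ = b^2 - 4ac = (-8)^2 - 4*(1)*(2) = 64 - (8) = 56.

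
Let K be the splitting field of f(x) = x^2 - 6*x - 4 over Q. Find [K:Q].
[K:Q] = 2

The discriminant of x^2 + (-6)*x + (-4) is b^2 - 4c = 36 - (-16) = 52. Since 52 is not a perfect square in Q, the polynomial is irreducible over Q. Its two roots generate a degree-2 extension, so [K:Q] = 2.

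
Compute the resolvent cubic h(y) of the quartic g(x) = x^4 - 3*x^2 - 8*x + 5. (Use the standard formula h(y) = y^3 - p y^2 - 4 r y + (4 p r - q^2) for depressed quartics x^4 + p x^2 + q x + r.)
h(y) = y^3 + 3*y^2 - 20*y - 124

Identify coefficients: p = -3, q = -8, r = 5.
Plug into h(y) = y^3 - p y^2 - 4 r y + (4 p r - q^2):
  h(y) = y^3 - (-3) y^2 - 4*(5) y + (4*(-3)*(5) - (-8)^2)
       = y^3 + (3) y^2 + (-20) y + (-124).
Simplifying: h(y) = y^3 + 3*y^2 - 20*y - 124.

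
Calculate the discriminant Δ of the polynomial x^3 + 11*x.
Δ = -5324

For a depressed cubic x^3 + p x + q the discriminant is Δ = -4 p^3 - 27 q^2 = -4*(11)^3 - 27*(0)^2 = -5324 - 0 = -5324.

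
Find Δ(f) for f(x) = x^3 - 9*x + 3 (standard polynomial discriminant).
Δ = 2673

For a depressed cubic x^3 + p x + q the discriminant is Δ = -4 p^3 - 27 q^2 = -4*(-9)^3 - 27*(3)^2 = 2916 - 243 = 2673.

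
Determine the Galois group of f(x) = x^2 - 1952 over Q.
Gal(K/Q) = Z/2Z (cyclic of order 2)

x^2 - 1952 is irreducible over Q since 1952 is not a rational square. The splitting field Q(sqrt(1952)) has degree 2 over Q, and its unique nontrivial automorphism is sqrt(1952) ↦ -sqrt(1952). Hence Gal(Q(sqrt(1952))/Q) = Z/2Z.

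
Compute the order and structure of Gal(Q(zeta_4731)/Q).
|Gal(Q(zeta_4731)/Q)| = phi(4731) = 2952; group ≅ (Z/4731Z)^* ≅ Z/2Z × Z/18Z × Z/82Z

The n-th cyclotomic polynomial Φ_4731(x) is the minimal polynomial of zeta_4731 over Q and has degree phi(4731) = 2952. So Q(zeta_4731) is a degree-2952 Galois extension with Galois group (Z/4731Z)^*. By CRT, (Z/4731Z)^* ≅ (Z/3Z)^* × (Z/19Z)^* × (Z/83Z)^*. Each prime-power unit group is (Z/3Z)^* ≅ Z/2Z; (Z/19Z)^* ≅ Z/18Z; (Z/83Z)^* ≅ Z/82Z. Hence Gal(Q(zeta_4731)/Q) ≅ Z/2Z × Z/18Z × Z/82Z.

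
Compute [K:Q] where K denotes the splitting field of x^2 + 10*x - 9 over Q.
[K:Q] = 2

The discriminant of x^2 + (10)*x + (-9) is b^2 - 4c = 100 - (-36) = 136. Since 136 is not a perfect square in Q, the polynomial is irreducible over Q. Its two roots generate a degree-2 extension, so [K:Q] = 2.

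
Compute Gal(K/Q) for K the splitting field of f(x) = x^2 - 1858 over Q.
Gal(K/Q) = Z/2Z (cyclic of order 2)

x^2 - 1858 is irreducible over Q since 1858 is not a rational square. The splitting field Q(sqrt(1858)) has degree 2 over Q, and its unique nontrivial automorphism is sqrt(1858) ↦ -sqrt(1858). Hence Gal(Q(sqrt(1858))/Q) = Z/2Z.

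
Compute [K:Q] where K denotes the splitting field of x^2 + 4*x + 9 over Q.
[K:Q] = 2

The discriminant of x^2 + (4)*x + (9) is b^2 - 4c = 16 - (36) = -20. Since -20 is not a perfect square in Q, the polynomial is irreducible over Q. Its two roots generate a degree-2 extension, so [K:Q] = 2.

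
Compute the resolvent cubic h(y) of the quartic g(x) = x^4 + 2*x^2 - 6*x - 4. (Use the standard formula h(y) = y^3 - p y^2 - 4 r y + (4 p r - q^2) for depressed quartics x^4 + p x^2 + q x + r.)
h(y) = y^3 - 2*y^2 + 16*y - 68

Identify coefficients: p = 2, q = -6, r = -4.
Plug into h(y) = y^3 - p y^2 - 4 r y + (4 p r - q^2):
  h(y) = y^3 - (2) y^2 - 4*(-4) y + (4*(2)*(-4) - (-6)^2)
       = y^3 + (-2) y^2 + (16) y + (-68).
Simplifying: h(y) = y^3 - 2*y^2 + 16*y - 68.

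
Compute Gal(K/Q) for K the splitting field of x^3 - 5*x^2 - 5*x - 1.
Gal(K/Q) = S_3 (symmetric group of order 6)

Compute the discriminant of x^3 + (-5)*x^2 + (-5)*x + (-1): Δ = 148. Since Δ is not a rational square, the Galois group is not contained in A_3; it must be the full S_3 (irreducibility of the cubic rules out anything smaller).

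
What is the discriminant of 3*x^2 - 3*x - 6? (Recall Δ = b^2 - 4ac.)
Δ = 81

For a quadratic a x^2 + b x + c the discriminant is Δ = b^2 - 4ac = (-3)^2 - 4*(3)*(-6) = 9 - (-72) = 81.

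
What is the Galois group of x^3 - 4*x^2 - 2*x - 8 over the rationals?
Gal(K/Q) = S_3 (symmetric group of order 6)

Compute the discriminant of x^3 + (-4)*x^2 + (-2)*x + (-8): Δ = -4832. Since Δ is not a rational square, the Galois group is not contained in A_3; it must be the full S_3 (irreducibility of the cubic rules out anything smaller).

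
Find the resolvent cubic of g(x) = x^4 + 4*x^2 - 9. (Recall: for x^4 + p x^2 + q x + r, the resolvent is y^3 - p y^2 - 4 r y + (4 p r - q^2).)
h(y) = y^3 - 4*y^2 + 36*y - 144

Identify coefficients: p = 4, q = 0, r = -9.
Plug into h(y) = y^3 - p y^2 - 4 r y + (4 p r - q^2):
  h(y) = y^3 - (4) y^2 - 4*(-9) y + (4*(4)*(-9) - (0)^2)
       = y^3 + (-4) y^2 + (36) y + (-144).
Simplifying: h(y) = y^3 - 4*y^2 + 36*y - 144.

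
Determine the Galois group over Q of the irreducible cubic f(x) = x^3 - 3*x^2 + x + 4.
Gal(K/Q) = S_3 (symmetric group of order 6)

Compute the discriminant of x^3 + (-3)*x^2 + (1)*x + (4): Δ = -211. Since Δ is not a rational square, the Galois group is not contained in A_3; it must be the full S_3 (irreducibility of the cubic rules out anything smaller).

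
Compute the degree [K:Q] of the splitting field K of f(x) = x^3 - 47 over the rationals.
[K:Q] = 6

x^3 - 47 has one real root r = 47^(1/3) and two complex roots r*zeta_3, r*zeta_3^2 where zeta_3 = e^(2*pi*i/3). The splitting field is Q(r, zeta_3). [Q(r):Q] = 3 and [Q(zeta_3):Q] = 2 with gcd = 1, so [Q(r, zeta_3):Q] = 3 * 2 = 6.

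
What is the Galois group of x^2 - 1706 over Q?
Gal(K/Q) = Z/2Z (cyclic of order 2)

x^2 - 1706 is irreducible over Q since 1706 is not a rational square. The splitting field Q(sqrt(1706)) has degree 2 over Q, and its unique nontrivial automorphism is sqrt(1706) ↦ -sqrt(1706). Hence Gal(Q(sqrt(1706))/Q) = Z/2Z.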